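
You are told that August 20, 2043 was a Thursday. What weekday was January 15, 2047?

Tuesday

August 20, 2043 → August 20, 2044: 366 days (2044 is a leap year).
August 20, 2044 → August 20, 2045: 365 days.
August 20, 2045 → August 20, 2046: 365 days.
August 2046: 31 − 20 = 11 days remain.
Then September (30), October (31), November (30), December (31): 30 + 31 + 30 + 31 = 122 days.
January 1–15, 2047: 15 days.
Residual: 148 days.
Total: 1244 days.
1244 mod 7 = 5, so 5 days after Thursday is Tuesday.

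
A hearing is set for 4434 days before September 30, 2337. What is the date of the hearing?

August 10, 2325

Count 4434 days before September 30, 2337:
From August 10, 2325 to August 10, 2337: 12 years, of which 3 contain a Feb 29 — 9×365 + 3×366 = 4383 days.
August 2337: 31 − 10 = 21 days remain.
September 1–30, 2337: 30 days.
Residual: 51 days.
Total: 4434 days.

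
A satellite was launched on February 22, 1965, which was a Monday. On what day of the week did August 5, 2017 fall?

From February 22, 1965 to February 22, 2017: 52 years, of which 13 contain a Feb 29 — 39×365 + 13×366 = 18993 days.
(2000 is a leap year (divisible by 400).)
February 2017: 28 − 22 = 6 days remain (2017 is not a leap year, so February has 28 days).
Then March (31), April (30), May (31), June (30), July (31): 31 + 30 + 31 + 30 + 31 = 153 days.
August 1–5, 2017: 5 days.
Residual: 164 days.
Total: 19157 days.
19157 mod 7 = 5, so 5 days after Monday is Saturday.

Saturday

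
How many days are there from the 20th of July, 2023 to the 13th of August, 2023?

July 2023: 31 − 20 = 11 days remain.
August 1–13, 2023: 13 days.
Total: 11 + 13 = 24 days.

24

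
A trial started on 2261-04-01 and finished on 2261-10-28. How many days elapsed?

210

April 2261: 30 − 1 = 29 days remain.
Then May (31), June (30), July (31), August (31), September (30): 31 + 30 + 31 + 31 + 30 = 153 days.
October 1–28, 2261: 28 days.
Total: 29 + 153 + 28 = 210 days.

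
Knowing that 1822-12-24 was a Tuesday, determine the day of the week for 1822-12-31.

Tuesday

Within December 1822: 31 − 24 = 7 days.
7 is a multiple of 7, so 1822-12-31 falls on the same weekday: Tuesday.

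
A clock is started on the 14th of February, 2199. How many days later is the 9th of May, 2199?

February 2199: 28 − 14 = 14 days remain (2199 is not a leap year, so February has 28 days).
Then March (31), April (30): 31 + 30 = 61 days.
May 1–9, 2199: 9 days.
Total: 14 + 61 + 9 = 84 days.

84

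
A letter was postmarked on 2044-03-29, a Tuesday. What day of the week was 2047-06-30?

Sunday

Day-of-year of March 29, 2044: 89.
Day-of-year of June 30, 2047: 181.
2044 has 366 days, so 366 − 89 = 277 days remain in 2044.
Full years: 2045: 365; 2046: 365. Sum = 730.
Total: 277 + 730 + 181 = 1188 days.
1188 mod 7 = 5, so 5 days after Tuesday is Sunday.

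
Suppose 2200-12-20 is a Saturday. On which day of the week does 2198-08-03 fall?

Friday

Count forward from the earlier date (August 3, 2198) to the later (December 20, 2200):
August 3, 2198 → August 3, 2199: 365 days.
August 3, 2199 → August 3, 2200: 365 days (2200 is not a leap year (divisible by 100 but not 400)).
August 2200: 31 − 3 = 28 days remain.
Then September (30), October (31), November (30): 30 + 31 + 30 = 91 days.
December 1–20, 2200: 20 days.
Residual: 139 days.
Total: 869 days.
869 mod 7 = 1, so 1 day before Saturday is Friday.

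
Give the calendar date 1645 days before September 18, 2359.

March 18, 2355

Count 1645 days before September 18, 2359:
March 18, 2355 → March 18, 2356: 366 days (2356 is a leap year).
March 18, 2356 → March 18, 2357: 365 days.
March 18, 2357 → March 18, 2358: 365 days.
March 18, 2358 → March 18, 2359: 365 days.
March 2359: 31 − 18 = 13 days remain.
Then April (30), May (31), June (30), July (31), August (31): 30 + 31 + 30 + 31 + 31 = 153 days.
September 1–18, 2359: 18 days.
Residual: 184 days.
Total: 1645 days.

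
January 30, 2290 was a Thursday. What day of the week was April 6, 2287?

Count forward from the earlier date (April 6, 2287) to the later (January 30, 2290):
April 6, 2287 → April 6, 2288: 366 days (2288 is a leap year).
April 6, 2288 → April 6, 2289: 365 days.
April 2289: 30 − 6 = 24 days remain.
Then May (31), June (30), July (31), August (31), September (30), October (31), November (30), December (31): 31 + 30 + 31 + 31 + 30 + 31 + 30 + 31 = 245 days.
January 1–30, 2290: 30 days.
Residual: 299 days.
Total: 1030 days.
1030 mod 7 = 1, so 1 day before Thursday is Wednesday.

Wednesday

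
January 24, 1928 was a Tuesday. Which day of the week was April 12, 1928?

Thursday

January 1928: 31 − 24 = 7 days remain.
Then February 1928 (29), March (31): 29 + 31 = 60 days.
April 1–12, 1928: 12 days.
Total: 7 + 60 + 12 = 79 days.
79 mod 7 = 2, so 2 days after Tuesday is Thursday.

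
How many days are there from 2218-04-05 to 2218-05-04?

April 2218: 30 − 5 = 25 days remain.
May 1–4, 2218: 4 days.
Total: 25 + 4 = 29 days.

29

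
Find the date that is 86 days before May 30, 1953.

March 5, 1953

Count 86 days before May 30, 1953:
March 1953: 31 − 5 = 26 days remain.
Then April (30): 30 days.
May 1–30, 1953: 30 days.
Total: 26 + 30 + 30 = 86 days.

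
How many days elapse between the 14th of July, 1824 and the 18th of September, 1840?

Day-of-year of July 14, 1824: 196.
Day-of-year of September 18, 1840: 262.
1824 has 366 days, so 366 − 196 = 170 days remain in 1824.
Full years 1825–1839: 12 common + 3 leap = 12×365 + 3×366 = 5478 days.
Total: 170 + 5478 + 262 = 5910 days.

5910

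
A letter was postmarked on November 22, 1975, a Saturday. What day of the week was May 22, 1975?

Thursday

Count forward from the earlier date (May 22, 1975) to the later (November 22, 1975):
May 1975: 31 − 22 = 9 days remain.
Then June (30), July (31), August (31), September (30), October (31): 30 + 31 + 31 + 30 + 31 = 153 days.
November 1–22, 1975: 22 days.
Total: 9 + 153 + 22 = 184 days.
184 mod 7 = 2, so 2 days before Saturday is Thursday.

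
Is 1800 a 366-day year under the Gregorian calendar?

1800 is not a leap year (divisible by 100 but not 400).

No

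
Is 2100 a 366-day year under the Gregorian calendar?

No

2100 is not a leap year (divisible by 100 but not 400).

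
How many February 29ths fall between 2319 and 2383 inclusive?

Years divisible by 4: 2320, 2324, …, 2380 — 16 in all.
No century exceptions apply. Count: 16.

16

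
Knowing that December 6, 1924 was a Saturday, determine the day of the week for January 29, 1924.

Count forward from the earlier date (January 29, 1924) to the later (December 6, 1924):
January 1924: 31 − 29 = 2 days remain.
Then 10 full months totalling 304 days.
December 1–6, 1924: 6 days.
Total: 2 + 304 + 6 = 312 days.
312 mod 7 = 4, so 4 days before Saturday is Tuesday.

Tuesday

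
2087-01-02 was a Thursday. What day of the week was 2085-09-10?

Count forward from the earlier date (September 10, 2085) to the later (January 2, 2087):
September 10, 2085 → September 10, 2086: 365 days.
September 2086: 30 − 10 = 20 days remain.
Then October (31), November (30), December (31): 31 + 30 + 31 = 92 days.
January 1–2, 2087: 2 days.
Residual: 114 days.
Total: 479 days.
479 mod 7 = 3, so 3 days before Thursday is Monday.

Monday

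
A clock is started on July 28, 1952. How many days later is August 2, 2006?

Day-of-year of July 28, 1952: 210.
Day-of-year of August 2, 2006: 214.
1952 has 366 days, so 366 − 210 = 156 days remain in 1952.
Full years 1953–2005: 40 common + 13 leap = 40×365 + 13×366 = 19358 days.
Total: 156 + 19358 + 214 = 19728 days.

19728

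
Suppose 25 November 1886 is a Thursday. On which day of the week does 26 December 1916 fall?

From November 25, 1886 to November 25, 1916: 30 years, of which 7 contain a Feb 29 — 23×365 + 7×366 = 10957 days.
(1900 is not a leap year (divisible by 100 but not 400).)
November 1916: 30 − 25 = 5 days remain.
December 1–26, 1916: 26 days.
Residual: 31 days.
Total: 10988 days.
10988 mod 7 = 5, so 5 days after Thursday is Tuesday.

Tuesday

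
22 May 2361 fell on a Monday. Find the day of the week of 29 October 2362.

Monday

May 22, 2361 → May 22, 2362: 365 days.
May 2362: 31 − 22 = 9 days remain.
Then June (30), July (31), August (31), September (30): 30 + 31 + 31 + 30 = 122 days.
October 1–29, 2362: 29 days.
Residual: 160 days.
Total: 525 days.
525 is a multiple of 7, so 29 October 2362 falls on the same weekday: Monday.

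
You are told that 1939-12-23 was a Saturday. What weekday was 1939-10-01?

Sunday

Count forward from the earlier date (October 1, 1939) to the later (December 23, 1939):
October 1939: 31 − 1 = 30 days remain.
Then November (30): 30 days.
December 1–23, 1939: 23 days.
Total: 30 + 30 + 23 = 83 days.
83 mod 7 = 6, so 6 days before Saturday is Sunday.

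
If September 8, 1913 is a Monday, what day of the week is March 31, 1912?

Count forward from the earlier date (March 31, 1912) to the later (September 8, 1913):
March 31, 1912 → March 31, 1913: 365 days.
March 1913: 31 − 31 = 0 days remain.
Then April (30), May (31), June (30), July (31), August (31): 30 + 31 + 30 + 31 + 31 = 153 days.
September 1–8, 1913: 8 days.
Residual: 161 days.
Total: 526 days.
526 mod 7 = 1, so 1 day before Monday is Sunday.

Sunday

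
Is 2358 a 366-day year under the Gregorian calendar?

2358 is not a leap year.

No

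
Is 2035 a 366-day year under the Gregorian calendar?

No

2035 is not a leap year.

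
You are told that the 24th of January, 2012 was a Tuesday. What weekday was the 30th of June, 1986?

Count forward from the earlier date (June 30, 1986) to the later (January 24, 2012):
Day-of-year of June 30, 1986: 181.
Day-of-year of January 24, 2012: 24.
1986 has 365 days, so 365 − 181 = 184 days remain in 1986.
Full years 1987–2011: 19 common + 6 leap = 19×365 + 6×366 = 9131 days.
Total: 184 + 9131 + 24 = 9339 days.
9339 mod 7 = 1, so 1 day before Tuesday is Monday.

Monday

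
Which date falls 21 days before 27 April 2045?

6 April 2045

Count 21 days before April 27, 2045:
Within April 2045: 27 − 6 = 21 days.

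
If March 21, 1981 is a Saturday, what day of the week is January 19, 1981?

Count forward from the earlier date (January 19, 1981) to the later (March 21, 1981):
January 1981: 31 − 19 = 12 days remain.
Then February 1981 (28): 28 days.
March 1–21, 1981: 21 days.
Total: 12 + 28 + 21 = 61 days.
61 mod 7 = 5, so 5 days before Saturday is Monday.

Monday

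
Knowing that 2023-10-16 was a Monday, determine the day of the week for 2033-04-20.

Wednesday

From October 16, 2023 to October 16, 2032: 9 years, of which 3 contain a Feb 29 — 6×365 + 3×366 = 3288 days.
October 2032: 31 − 16 = 15 days remain.
Then November (30), December (31), January (31), February 2033 (28), March (31): 30 + 31 + 31 + 28 + 31 = 151 days.
April 1–20, 2033: 20 days.
Residual: 186 days.
Total: 3474 days.
3474 mod 7 = 2, so 2 days after Monday is Wednesday.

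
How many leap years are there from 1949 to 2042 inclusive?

Years divisible by 4: 1952, 1956, …, 2040 — 23 in all.
2000 is divisible by 400, so still leap.
No century exceptions apply. Count: 23.

23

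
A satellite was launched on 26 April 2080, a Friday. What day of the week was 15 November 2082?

April 26, 2080 → April 26, 2081: 365 days.
April 26, 2081 → April 26, 2082: 365 days.
April 2082: 30 − 26 = 4 days remain.
Then May (31), June (30), July (31), August (31), September (30), October (31): 31 + 30 + 31 + 31 + 30 + 31 = 184 days.
November 1–15, 2082: 15 days.
Residual: 203 days.
Total: 933 days.
933 mod 7 = 2, so 2 days after Friday is Sunday.

Sunday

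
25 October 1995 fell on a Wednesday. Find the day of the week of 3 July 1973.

Count forward from the earlier date (July 3, 1973) to the later (October 25, 1995):
Day-of-year of July 3, 1973: 184.
Day-of-year of October 25, 1995: 298.
1973 has 365 days, so 365 − 184 = 181 days remain in 1973.
Full years 1974–1994: 16 common + 5 leap = 16×365 + 5×366 = 7670 days.
Total: 181 + 7670 + 298 = 8149 days.
8149 mod 7 = 1, so 1 day before Wednesday is Tuesday.

Tuesday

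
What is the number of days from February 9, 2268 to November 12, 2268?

277

February 2268: 29 − 9 = 20 days remain (2268 is a leap year, so February has 29 days).
Then March (31), April (30), May (31), June (30), July (31), August (31), September (30), October (31): 31 + 30 + 31 + 30 + 31 + 31 + 30 + 31 = 245 days.
November 1–12, 2268: 12 days.
Total: 20 + 245 + 12 = 277 days.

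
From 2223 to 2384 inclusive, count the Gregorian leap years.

Years divisible by 4: 2224, 2228, …, 2384 — 41 in all.
Of these, 2300 is divisible by 100 but not 400, so not leap.
Leap years: 41 − 1 = 40.

40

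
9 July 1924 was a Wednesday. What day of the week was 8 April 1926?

Day-of-year of July 9, 1924: 191.
Day-of-year of April 8, 1926: 98.
1924 has 366 days, so 366 − 191 = 175 days remain in 1924.
Full years: 1925: 365. Sum = 365.
Total: 175 + 365 + 98 = 638 days.
638 mod 7 = 1, so 1 day after Wednesday is Thursday.

Thursday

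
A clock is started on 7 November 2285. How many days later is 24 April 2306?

From November 7, 2285 to November 7, 2305: 20 years, of which 4 contain a Feb 29 — 16×365 + 4×366 = 7304 days.
(2300 is not a leap year (divisible by 100 but not 400).)
November 2305: 30 − 7 = 23 days remain.
Then December (31), January (31), February 2306 (28), March (31): 31 + 31 + 28 + 31 = 121 days.
April 1–24, 2306: 24 days.
Residual: 168 days.
Total: 7472 days.

7472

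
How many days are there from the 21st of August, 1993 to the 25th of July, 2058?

23714

Day-of-year of August 21, 1993: 233.
Day-of-year of July 25, 2058: 206.
1993 has 365 days, so 365 − 233 = 132 days remain in 1993.
Full years 1994–2057: 48 common + 16 leap = 48×365 + 16×366 = 23376 days.
Total: 132 + 23376 + 206 = 23714 days.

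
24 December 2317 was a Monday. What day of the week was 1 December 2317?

Saturday

Count forward from the earlier date (December 1, 2317) to the later (December 24, 2317):
Within December 2317: 24 − 1 = 23 days.
23 mod 7 = 2, so 2 days before Monday is Saturday.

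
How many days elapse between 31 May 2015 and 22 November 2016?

May 2015: 31 − 31 = 0 days remain.
Then 17 full months totalling 519 days.
November 1–22, 2016: 22 days.
Total: 0 + 519 + 22 = 541 days.

541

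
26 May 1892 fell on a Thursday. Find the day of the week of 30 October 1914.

Day-of-year of May 26, 1892: 147.
Day-of-year of October 30, 1914: 303.
1892 has 366 days, so 366 − 147 = 219 days remain in 1892.
Full years 1893–1913: 17 common + 4 leap = 17×365 + 4×366 = 7669 days.
Total: 219 + 7669 + 303 = 8191 days.
8191 mod 7 = 1, so 1 day after Thursday is Friday.

Friday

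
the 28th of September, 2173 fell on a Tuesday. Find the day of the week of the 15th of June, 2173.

Tuesday

Count forward from the earlier date (June 15, 2173) to the later (September 28, 2173):
June 2173: 30 − 15 = 15 days remain.
Then July (31), August (31): 31 + 31 = 62 days.
September 1–28, 2173: 28 days.
Total: 15 + 62 + 28 = 105 days.
105 is a multiple of 7, so the 15th of June, 2173 falls on the same weekday: Tuesday.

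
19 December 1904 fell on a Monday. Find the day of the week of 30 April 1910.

December 19, 1904 → December 19, 1905: 365 days.
December 19, 1905 → December 19, 1906: 365 days.
December 19, 1906 → December 19, 1907: 365 days.
December 19, 1907 → December 19, 1908: 366 days (1908 is a leap year).
December 19, 1908 → December 19, 1909: 365 days.
December 1909: 31 − 19 = 12 days remain.
Then January (31), February 1910 (28), March (31): 31 + 28 + 31 = 90 days.
April 1–30, 1910: 30 days.
Residual: 132 days.
Total: 1958 days.
1958 mod 7 = 5, so 5 days after Monday is Saturday.

Saturday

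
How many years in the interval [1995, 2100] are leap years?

Years divisible by 4: 1996, 2000, …, 2100 — 27 in all.
Of these, 2100 is divisible by 100 but not 400, so not leap.
2000 is divisible by 400, so still leap.
Leap years: 27 − 1 = 26.

26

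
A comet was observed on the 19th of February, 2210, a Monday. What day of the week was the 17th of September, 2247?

Day-of-year of February 19, 2210: 50.
Day-of-year of September 17, 2247: 260.
2210 has 365 days, so 365 − 50 = 315 days remain in 2210.
Full years 2211–2246: 27 common + 9 leap = 27×365 + 9×366 = 13149 days.
Total: 315 + 13149 + 260 = 13724 days.
13724 mod 7 = 4, so 4 days after Monday is Friday.

Friday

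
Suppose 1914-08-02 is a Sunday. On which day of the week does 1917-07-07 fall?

August 2, 1914 → August 2, 1915: 365 days.
August 2, 1915 → August 2, 1916: 366 days (1916 is a leap year).
August 1916: 31 − 2 = 29 days remain.
Then 10 full months totalling 303 days.
July 1–7, 1917: 7 days.
Residual: 339 days.
Total: 1070 days.
1070 mod 7 = 6, so 6 days after Sunday is Saturday.

Saturday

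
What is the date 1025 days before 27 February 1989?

9 May 1986

Count 1025 days before February 27, 1989:
Day-of-year of May 9, 1986: 129.
Day-of-year of February 27, 1989: 58.
1986 has 365 days, so 365 − 129 = 236 days remain in 1986.
Full years: 1987: 365; 1988: 366. Sum = 731.
Total: 236 + 731 + 58 = 1025 days.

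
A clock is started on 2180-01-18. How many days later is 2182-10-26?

January 2180: 31 − 18 = 13 days remain.
Then 32 full months totalling 973 days.
October 1–26, 2182: 26 days.
Total: 13 + 973 + 26 = 1012 days.

1012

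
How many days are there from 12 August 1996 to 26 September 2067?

From August 12, 1996 to August 12, 2067: 71 years, of which 17 contain a Feb 29 — 54×365 + 17×366 = 25932 days.
(2000 is a leap year (divisible by 400).)
August 2067: 31 − 12 = 19 days remain.
September 1–26, 2067: 26 days.
Residual: 45 days.
Total: 25977 days.

25977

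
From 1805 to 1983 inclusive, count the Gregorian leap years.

43

Years divisible by 4: 1808, 1812, …, 1980 — 44 in all.
Of these, 1900 is divisible by 100 but not 400, so not leap.
Leap years: 44 − 1 = 43.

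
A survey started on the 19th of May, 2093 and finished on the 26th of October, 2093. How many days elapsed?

160

May 2093: 31 − 19 = 12 days remain.
Then June (30), July (31), August (31), September (30): 30 + 31 + 31 + 30 = 122 days.
October 1–26, 2093: 26 days.
Total: 12 + 122 + 26 = 160 days.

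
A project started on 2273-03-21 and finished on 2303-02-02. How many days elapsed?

10909

Day-of-year of March 21, 2273: 80.
Day-of-year of February 2, 2303: 33.
2273 has 365 days, so 365 − 80 = 285 days remain in 2273.
Full years 2274–2302: 23 common + 6 leap = 23×365 + 6×366 = 10591 days.
Total: 285 + 10591 + 33 = 10909 days.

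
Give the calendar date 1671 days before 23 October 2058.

27 March 2054

Count 1671 days before October 23, 2058:
March 27, 2054 → March 27, 2055: 365 days.
March 27, 2055 → March 27, 2056: 366 days (2056 is a leap year).
March 27, 2056 → March 27, 2057: 365 days.
March 27, 2057 → March 27, 2058: 365 days.
March 2058: 31 − 27 = 4 days remain.
Then April (30), May (31), June (30), July (31), August (31), September (30): 30 + 31 + 30 + 31 + 31 + 30 = 183 days.
October 1–23, 2058: 23 days.
Residual: 210 days.
Total: 1671 days.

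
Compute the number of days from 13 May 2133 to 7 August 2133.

May 2133: 31 − 13 = 18 days remain.
Then June (30), July (31): 30 + 31 = 61 days.
August 1–7, 2133: 7 days.
Total: 18 + 61 + 7 = 86 days.

86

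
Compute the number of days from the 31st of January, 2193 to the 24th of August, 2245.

19197

Day-of-year of January 31, 2193: 31.
Day-of-year of August 24, 2245: 236.
2193 has 365 days, so 365 − 31 = 334 days remain in 2193.
Full years 2194–2244: 39 common + 12 leap = 39×365 + 12×366 = 18627 days.
Total: 334 + 18627 + 236 = 19197 days.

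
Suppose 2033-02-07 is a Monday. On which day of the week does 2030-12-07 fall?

Saturday

Count forward from the earlier date (December 7, 2030) to the later (February 7, 2033):
Day-of-year of December 7, 2030: 341.
Day-of-year of February 7, 2033: 38.
2030 has 365 days, so 365 − 341 = 24 days remain in 2030.
Full years: 2031: 365; 2032: 366. Sum = 731.
Total: 24 + 731 + 38 = 793 days.
793 mod 7 = 2, so 2 days before Monday is Saturday.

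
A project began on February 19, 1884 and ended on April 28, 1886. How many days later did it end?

Day-of-year of February 19, 1884: 50.
Day-of-year of April 28, 1886: 118.
1884 has 366 days, so 366 − 50 = 316 days remain in 1884.
Full years: 1885: 365. Sum = 365.
Total: 316 + 365 + 118 = 799 days.

799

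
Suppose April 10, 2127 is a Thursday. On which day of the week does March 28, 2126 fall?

Thursday

Count forward from the earlier date (March 28, 2126) to the later (April 10, 2127):
March 2126: 31 − 28 = 3 days remain.
Then 12 full months totalling 365 days.
April 1–10, 2127: 10 days.
Total: 3 + 365 + 10 = 378 days.
378 is a multiple of 7, so March 28, 2126 falls on the same weekday: Thursday.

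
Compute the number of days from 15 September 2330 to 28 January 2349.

6710

Day-of-year of September 15, 2330: 258.
Day-of-year of January 28, 2349: 28.
2330 has 365 days, so 365 − 258 = 107 days remain in 2330.
Full years 2331–2348: 13 common + 5 leap = 13×365 + 5×366 = 6575 days.
Total: 107 + 6575 + 28 = 6710 days.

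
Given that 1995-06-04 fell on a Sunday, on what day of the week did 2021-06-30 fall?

From June 4, 1995 to June 4, 2021: 26 years, of which 7 contain a Feb 29 — 19×365 + 7×366 = 9497 days.
(2000 is a leap year (divisible by 400).)
Within June 2021: 30 − 4 = 26 days.
Total: 9523 days.
9523 mod 7 = 3, so 3 days after Sunday is Wednesday.

Wednesday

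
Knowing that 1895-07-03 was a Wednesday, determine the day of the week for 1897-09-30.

July 3, 1895 → July 3, 1896: 366 days (1896 is a leap year).
July 3, 1896 → July 3, 1897: 365 days.
July 1897: 31 − 3 = 28 days remain.
Then August (31): 31 days.
September 1–30, 1897: 30 days.
Residual: 89 days.
Total: 820 days.
820 mod 7 = 1, so 1 day after Wednesday is Thursday.

Thursday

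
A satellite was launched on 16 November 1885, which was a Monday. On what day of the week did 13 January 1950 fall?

Friday

Day-of-year of November 16, 1885: 320.
Day-of-year of January 13, 1950: 13.
1885 has 365 days, so 365 − 320 = 45 days remain in 1885.
Full years 1886–1949: 49 common + 15 leap = 49×365 + 15×366 = 23375 days.
Total: 45 + 23375 + 13 = 23433 days.
23433 mod 7 = 4, so 4 days after Monday is Friday.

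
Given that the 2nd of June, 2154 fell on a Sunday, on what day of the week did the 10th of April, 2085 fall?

Count forward from the earlier date (April 10, 2085) to the later (June 2, 2154):
From April 10, 2085 to April 10, 2154: 69 years, of which 16 contain a Feb 29 — 53×365 + 16×366 = 25201 days.
(2100 is not a leap year (divisible by 100 but not 400).)
April 2154: 30 − 10 = 20 days remain.
Then May (31): 31 days.
June 1–2, 2154: 2 days.
Residual: 53 days.
Total: 25254 days.
25254 mod 7 = 5, so 5 days before Sunday is Tuesday.

Tuesday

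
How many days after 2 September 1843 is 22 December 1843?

111

September 1843: 30 − 2 = 28 days remain.
Then October (31), November (30): 31 + 30 = 61 days.
December 1–22, 1843: 22 days.
Total: 28 + 61 + 22 = 111 days.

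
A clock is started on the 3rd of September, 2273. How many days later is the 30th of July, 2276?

Day-of-year of September 3, 2273: 246.
Day-of-year of July 30, 2276: 212.
2273 has 365 days, so 365 − 246 = 119 days remain in 2273.
Full years: 2274: 365; 2275: 365. Sum = 730.
Total: 119 + 730 + 212 = 1061 days.

1061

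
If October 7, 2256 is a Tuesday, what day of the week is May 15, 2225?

Sunday

Count forward from the earlier date (May 15, 2225) to the later (October 7, 2256):
From May 15, 2225 to May 15, 2256: 31 years, of which 8 contain a Feb 29 — 23×365 + 8×366 = 11323 days.
May 2256: 31 − 15 = 16 days remain.
Then June (30), July (31), August (31), September (30): 30 + 31 + 31 + 30 = 122 days.
October 1–7, 2256: 7 days.
Residual: 145 days.
Total: 11468 days.
11468 mod 7 = 2, so 2 days before Tuesday is Sunday.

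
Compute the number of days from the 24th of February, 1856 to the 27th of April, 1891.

12846

From February 24, 1856 to February 24, 1891: 35 years, of which 9 contain a Feb 29 — 26×365 + 9×366 = 12784 days.
February 1891: 28 − 24 = 4 days remain (1891 is not a leap year, so February has 28 days).
Then March (31): 31 days.
April 1–27, 1891: 27 days.
Residual: 62 days.
Total: 12846 days.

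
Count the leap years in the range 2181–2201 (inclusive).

4

Years divisible by 4 in [2181, 2201]: 2184, 2188, 2192, 2196, 2200.
Of these, 2200 is divisible by 100 but not 400, so not leap.
Leap years: 5 − 1 = 4.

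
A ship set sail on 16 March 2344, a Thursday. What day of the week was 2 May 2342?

Count forward from the earlier date (May 2, 2342) to the later (March 16, 2344):
May 2, 2342 → May 2, 2343: 365 days.
May 2343: 31 − 2 = 29 days remain.
Then 9 full months totalling 274 days.
March 1–16, 2344: 16 days.
Residual: 319 days.
Total: 684 days.
684 mod 7 = 5, so 5 days before Thursday is Saturday.

Saturday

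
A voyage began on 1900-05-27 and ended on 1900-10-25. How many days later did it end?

151

May 1900: 31 − 27 = 4 days remain.
Then June (30), July (31), August (31), September (30): 30 + 31 + 31 + 30 = 122 days.
October 1–25, 1900: 25 days.
Total: 4 + 122 + 25 = 151 days.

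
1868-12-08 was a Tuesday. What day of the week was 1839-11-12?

Count forward from the earlier date (November 12, 1839) to the later (December 8, 1868):
Day-of-year of November 12, 1839: 316.
Day-of-year of December 8, 1868: 343.
1839 has 365 days, so 365 − 316 = 49 days remain in 1839.
Full years 1840–1867: 21 common + 7 leap = 21×365 + 7×366 = 10227 days.
Total: 49 + 10227 + 343 = 10619 days.
10619 is a multiple of 7, so 1839-11-12 falls on the same weekday: Tuesday.

Tuesday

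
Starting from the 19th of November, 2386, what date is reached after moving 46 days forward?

the 4th of January, 2387

Count 46 days after November 19, 2386:
Day-of-year of November 19, 2386: 323.
Day-of-year of January 4, 2387: 4.
2386 has 365 days, so 365 − 323 = 42 days remain in 2386.
Total: 42 + 4 = 46 days.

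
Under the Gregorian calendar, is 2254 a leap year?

No

2254 is not a leap year.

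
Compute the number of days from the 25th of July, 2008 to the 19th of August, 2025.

Day-of-year of July 25, 2008: 207.
Day-of-year of August 19, 2025: 231.
2008 has 366 days, so 366 − 207 = 159 days remain in 2008.
Full years 2009–2024: 12 common + 4 leap = 12×365 + 4×366 = 5844 days.
Total: 159 + 5844 + 231 = 6234 days.

6234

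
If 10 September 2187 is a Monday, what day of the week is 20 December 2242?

Day-of-year of September 10, 2187: 253.
Day-of-year of December 20, 2242: 354.
2187 has 365 days, so 365 − 253 = 112 days remain in 2187.
Full years 2188–2241: 41 common + 13 leap = 41×365 + 13×366 = 19723 days.
Total: 112 + 19723 + 354 = 20189 days.
20189 mod 7 = 1, so 1 day after Monday is Tuesday.

Tuesday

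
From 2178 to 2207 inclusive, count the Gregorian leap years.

Years divisible by 4 in [2178, 2207]: 2180, 2184, 2188, 2192, 2196, 2200, 2204.
Of these, 2200 is divisible by 100 but not 400, so not leap.
Leap years: 7 − 1 = 6.

6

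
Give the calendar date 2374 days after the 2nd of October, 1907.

the 2nd of April, 1914

Count 2374 days after October 2, 1907:
Day-of-year of October 2, 1907: 275.
Day-of-year of April 2, 1914: 92.
1907 has 365 days, so 365 − 275 = 90 days remain in 1907.
Full years: 1908: 366; 1909: 365; 1910: 365; 1911: 365; 1912: 366; 1913: 365. Sum = 2192.
Total: 90 + 2192 + 92 = 2374 days.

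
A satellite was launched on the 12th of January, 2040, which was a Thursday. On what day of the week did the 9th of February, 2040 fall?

Thursday

January 2040: 31 − 12 = 19 days remain.
February 1–9, 2040: 9 days (2040 is a leap year).
Total: 19 + 9 = 28 days.
28 is a multiple of 7, so the 9th of February, 2040 falls on the same weekday: Thursday.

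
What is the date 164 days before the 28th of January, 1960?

the 17th of August, 1959

Count 164 days before January 28, 1960:
August 1959: 31 − 17 = 14 days remain.
Then September (30), October (31), November (30), December (31): 30 + 31 + 30 + 31 = 122 days.
January 1–28, 1960: 28 days.
Total: 14 + 122 + 28 = 164 days.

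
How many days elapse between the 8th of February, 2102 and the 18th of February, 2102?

Within February 2102: 18 − 8 = 10 days.

10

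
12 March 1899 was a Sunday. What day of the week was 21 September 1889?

Count forward from the earlier date (September 21, 1889) to the later (March 12, 1899):
From September 21, 1889 to September 21, 1898: 9 years, of which 2 contain a Feb 29 — 7×365 + 2×366 = 3287 days.
September 1898: 30 − 21 = 9 days remain.
Then October (31), November (30), December (31), January (31), February 1899 (28): 31 + 30 + 31 + 31 + 28 = 151 days.
March 1–12, 1899: 12 days.
Residual: 172 days.
Total: 3459 days.
3459 mod 7 = 1, so 1 day before Sunday is Saturday.

Saturday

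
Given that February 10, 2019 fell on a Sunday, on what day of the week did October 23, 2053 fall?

Thursday

From February 10, 2019 to February 10, 2053: 34 years, of which 9 contain a Feb 29 — 25×365 + 9×366 = 12419 days.
February 2053: 28 − 10 = 18 days remain (2053 is not a leap year, so February has 28 days).
Then March (31), April (30), May (31), June (30), July (31), August (31), September (30): 31 + 30 + 31 + 30 + 31 + 31 + 30 = 214 days.
October 1–23, 2053: 23 days.
Residual: 255 days.
Total: 12674 days.
12674 mod 7 = 4, so 4 days after Sunday is Thursday.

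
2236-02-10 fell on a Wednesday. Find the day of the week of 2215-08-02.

Wednesday

Count forward from the earlier date (August 2, 2215) to the later (February 10, 2236):
From August 2, 2215 to August 2, 2235: 20 years, of which 5 contain a Feb 29 — 15×365 + 5×366 = 7305 days.
August 2235: 31 − 2 = 29 days remain.
Then September (30), October (31), November (30), December (31), January (31): 30 + 31 + 30 + 31 + 31 = 153 days.
February 1–10, 2236: 10 days (2236 is a leap year).
Residual: 192 days.
Total: 7497 days.
7497 is a multiple of 7, so 2215-08-02 falls on the same weekday: Wednesday.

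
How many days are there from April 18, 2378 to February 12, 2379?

300

April 2378: 30 − 18 = 12 days remain.
Then 9 full months totalling 276 days.
February 1–12, 2379: 12 days (2379 is not a leap year).
Residual: 300 days.
Total: 300 days.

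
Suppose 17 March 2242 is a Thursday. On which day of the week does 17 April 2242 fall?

Sunday

March 2242: 31 − 17 = 14 days remain.
April 1–17, 2242: 17 days.
Total: 14 + 17 = 31 days.
31 mod 7 = 3, so 3 days after Thursday is Sunday.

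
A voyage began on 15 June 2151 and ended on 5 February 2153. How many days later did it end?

June 2151: 30 − 15 = 15 days remain.
Then 19 full months totalling 581 days.
February 1–5, 2153: 5 days (2153 is not a leap year).
Total: 15 + 581 + 5 = 601 days.

601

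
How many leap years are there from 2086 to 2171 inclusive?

Years divisible by 4: 2088, 2092, …, 2168 — 21 in all.
Of these, 2100 is divisible by 100 but not 400, so not leap.
Leap years: 21 − 1 = 20.

20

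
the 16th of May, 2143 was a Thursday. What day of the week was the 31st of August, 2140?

Wednesday

Count forward from the earlier date (August 31, 2140) to the later (May 16, 2143):
Day-of-year of August 31, 2140: 244.
Day-of-year of May 16, 2143: 136.
2140 has 366 days, so 366 − 244 = 122 days remain in 2140.
Full years: 2141: 365; 2142: 365. Sum = 730.
Total: 122 + 730 + 136 = 988 days.
988 mod 7 = 1, so 1 day before Thursday is Wednesday.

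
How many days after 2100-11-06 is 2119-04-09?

Day-of-year of November 6, 2100: 310.
Day-of-year of April 9, 2119: 99.
2100 has 365 days, so 365 − 310 = 55 days remain in 2100.
Full years 2101–2118: 14 common + 4 leap = 14×365 + 4×366 = 6574 days.
Total: 55 + 6574 + 99 = 6728 days.

6728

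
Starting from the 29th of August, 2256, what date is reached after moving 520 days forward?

the 31st of January, 2258

Count 520 days after August 29, 2256:
August 2256: 31 − 29 = 2 days remain.
Then 16 full months totalling 487 days.
January 1–31, 2258: 31 days.
Total: 2 + 487 + 31 = 520 days.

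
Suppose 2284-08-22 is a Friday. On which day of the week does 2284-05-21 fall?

Count forward from the earlier date (May 21, 2284) to the later (August 22, 2284):
May 2284: 31 − 21 = 10 days remain.
Then June (30), July (31): 30 + 31 = 61 days.
August 1–22, 2284: 22 days.
Total: 10 + 61 + 22 = 93 days.
93 mod 7 = 2, so 2 days before Friday is Wednesday.

Wednesday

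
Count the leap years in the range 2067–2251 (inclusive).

Years divisible by 4: 2068, 2072, …, 2248 — 46 in all.
Of these, 2100, 2200 are divisible by 100 but not 400, so not leap.
Leap years: 46 − 2 = 44.

44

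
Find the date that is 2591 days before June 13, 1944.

May 10, 1937

Count 2591 days before June 13, 1944:
From May 10, 1937 to May 10, 1944: 7 years, of which 2 contain a Feb 29 — 5×365 + 2×366 = 2557 days.
May 1944: 31 − 10 = 21 days remain.
June 1–13, 1944: 13 days.
Residual: 34 days.
Total: 2591 days.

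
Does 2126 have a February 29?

No

2126 is not a leap year.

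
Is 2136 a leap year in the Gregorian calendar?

Yes

2136 is a leap year.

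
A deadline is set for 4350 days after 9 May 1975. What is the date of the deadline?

6 April 1987

Count 4350 days after May 9, 1975:
From May 9, 1975 to May 9, 1986: 11 years, of which 3 contain a Feb 29 — 8×365 + 3×366 = 4018 days.
May 1986: 31 − 9 = 22 days remain.
Then 10 full months totalling 304 days.
April 1–6, 1987: 6 days.
Residual: 332 days.
Total: 4350 days.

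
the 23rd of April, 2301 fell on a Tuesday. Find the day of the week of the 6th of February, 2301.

Count forward from the earlier date (February 6, 2301) to the later (April 23, 2301):
February 2301: 28 − 6 = 22 days remain (2301 is not a leap year, so February has 28 days).
Then March (31): 31 days.
April 1–23, 2301: 23 days.
Total: 22 + 31 + 23 = 76 days.
76 mod 7 = 6, so 6 days before Tuesday is Wednesday.

Wednesday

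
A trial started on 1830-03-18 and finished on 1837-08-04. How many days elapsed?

2696

Day-of-year of March 18, 1830: 77.
Day-of-year of August 4, 1837: 216.
1830 has 365 days, so 365 − 77 = 288 days remain in 1830.
Full years: 1831: 365; 1832: 366; 1833: 365; 1834: 365; 1835: 365; 1836: 366. Sum = 2192.
Total: 288 + 2192 + 216 = 2696 days.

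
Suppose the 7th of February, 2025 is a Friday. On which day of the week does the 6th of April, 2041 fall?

Saturday

From February 7, 2025 to February 7, 2041: 16 years, of which 4 contain a Feb 29 — 12×365 + 4×366 = 5844 days.
February 2041: 28 − 7 = 21 days remain (2041 is not a leap year, so February has 28 days).
Then March (31): 31 days.
April 1–6, 2041: 6 days.
Residual: 58 days.
Total: 5902 days.
5902 mod 7 = 1, so 1 day after Friday is Saturday.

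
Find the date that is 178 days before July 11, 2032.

January 15, 2032

Count 178 days before July 11, 2032:
January 2032: 31 − 15 = 16 days remain.
Then February 2032 (29), March (31), April (30), May (31), June (30): 29 + 31 + 30 + 31 + 30 = 151 days.
July 1–11, 2032: 11 days.
Total: 16 + 151 + 11 = 178 days.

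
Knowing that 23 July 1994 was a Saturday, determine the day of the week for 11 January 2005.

Day-of-year of July 23, 1994: 204.
Day-of-year of January 11, 2005: 11.
1994 has 365 days, so 365 − 204 = 161 days remain in 1994.
Full years 1995–2004: 7 common + 3 leap = 7×365 + 3×366 = 3653 days.
Total: 161 + 3653 + 11 = 3825 days.
3825 mod 7 = 3, so 3 days after Saturday is Tuesday.

Tuesday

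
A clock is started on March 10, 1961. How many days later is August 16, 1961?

159

March 1961: 31 − 10 = 21 days remain.
Then April (30), May (31), June (30), July (31): 30 + 31 + 30 + 31 = 122 days.
August 1–16, 1961: 16 days.
Total: 21 + 122 + 16 = 159 days.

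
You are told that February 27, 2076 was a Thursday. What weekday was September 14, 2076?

February 2076: 29 − 27 = 2 days remain (2076 is a leap year, so February has 29 days).
Then March (31), April (30), May (31), June (30), July (31), August (31): 31 + 30 + 31 + 30 + 31 + 31 = 184 days.
September 1–14, 2076: 14 days.
Total: 2 + 184 + 14 = 200 days.
200 mod 7 = 4, so 4 days after Thursday is Monday.

Monday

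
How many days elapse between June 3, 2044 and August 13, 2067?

Day-of-year of June 3, 2044: 155.
Day-of-year of August 13, 2067: 225.
2044 has 366 days, so 366 − 155 = 211 days remain in 2044.
Full years 2045–2066: 17 common + 5 leap = 17×365 + 5×366 = 8035 days.
Total: 211 + 8035 + 225 = 8471 days.

8471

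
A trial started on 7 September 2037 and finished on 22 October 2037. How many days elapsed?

September 2037: 30 − 7 = 23 days remain.
October 1–22, 2037: 22 days.
Total: 23 + 22 = 45 days.

45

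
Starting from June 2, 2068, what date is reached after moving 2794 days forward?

January 26, 2076

Count 2794 days after June 2, 2068:
Day-of-year of June 2, 2068: 154.
Day-of-year of January 26, 2076: 26.
2068 has 366 days, so 366 − 154 = 212 days remain in 2068.
Full years 2069–2075: 6 common + 1 leap = 6×365 + 1×366 = 2556 days.
Total: 212 + 2556 + 26 = 2794 days.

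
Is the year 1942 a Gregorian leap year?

1942 is not a leap year.

No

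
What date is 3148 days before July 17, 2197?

December 3, 2188

Count 3148 days before July 17, 2197:
Day-of-year of December 3, 2188: 338.
Day-of-year of July 17, 2197: 198.
2188 has 366 days, so 366 − 338 = 28 days remain in 2188.
Full years 2189–2196: 6 common + 2 leap = 6×365 + 2×366 = 2922 days.
Total: 28 + 2922 + 198 = 3148 days.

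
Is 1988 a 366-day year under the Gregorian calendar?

1988 is a leap year.

Yes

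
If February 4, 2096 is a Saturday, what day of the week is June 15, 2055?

Tuesday

Count forward from the earlier date (June 15, 2055) to the later (February 4, 2096):
From June 15, 2055 to June 15, 2095: 40 years, of which 10 contain a Feb 29 — 30×365 + 10×366 = 14610 days.
June 2095: 30 − 15 = 15 days remain.
Then July (31), August (31), September (30), October (31), November (30), December (31), January (31): 31 + 31 + 30 + 31 + 30 + 31 + 31 = 215 days.
February 1–4, 2096: 4 days (2096 is a leap year).
Residual: 234 days.
Total: 14844 days.
14844 mod 7 = 4, so 4 days before Saturday is Tuesday.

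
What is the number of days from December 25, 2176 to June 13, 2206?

Day-of-year of December 25, 2176: 360.
Day-of-year of June 13, 2206: 164.
2176 has 366 days, so 366 − 360 = 6 days remain in 2176.
Full years 2177–2205: 23 common + 6 leap = 23×365 + 6×366 = 10591 days.
Total: 6 + 10591 + 164 = 10761 days.

10761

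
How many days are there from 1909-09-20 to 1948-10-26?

From September 20, 1909 to September 20, 1948: 39 years, of which 10 contain a Feb 29 — 29×365 + 10×366 = 14245 days.
September 1948: 30 − 20 = 10 days remain.
October 1–26, 1948: 26 days.
Residual: 36 days.
Total: 14281 days.

14281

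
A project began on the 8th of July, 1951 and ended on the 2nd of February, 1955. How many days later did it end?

1305

July 8, 1951 → July 8, 1952: 366 days (1952 is a leap year).
July 8, 1952 → July 8, 1953: 365 days.
July 8, 1953 → July 8, 1954: 365 days.
July 1954: 31 − 8 = 23 days remain.
Then August (31), September (30), October (31), November (30), December (31), January (31): 31 + 30 + 31 + 30 + 31 + 31 = 184 days.
February 1–2, 1955: 2 days (1955 is not a leap year).
Residual: 209 days.
Total: 1305 days.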